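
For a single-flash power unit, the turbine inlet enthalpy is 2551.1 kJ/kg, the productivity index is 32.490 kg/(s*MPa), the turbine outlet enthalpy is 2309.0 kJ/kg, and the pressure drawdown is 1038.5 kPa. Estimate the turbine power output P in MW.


Step 1: mdot = PI * dP / 1000 = 32.49 * 1038.5 / 1000 = 33.74087 kg/s
Step 2: P = mdot*(h_in - h_out)/1000 = 33.74087*(2551.1 - 2309.0)/1000 = 8.1687 MW
P = 8.1687 MW


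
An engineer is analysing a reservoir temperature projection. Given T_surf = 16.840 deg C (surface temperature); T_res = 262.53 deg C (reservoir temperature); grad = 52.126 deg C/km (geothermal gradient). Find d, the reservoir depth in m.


d = (T_res - T_surf) / grad * 1000
d = (262.53 - 16.840) / 52.126 * 1000
d = 4713.4 m


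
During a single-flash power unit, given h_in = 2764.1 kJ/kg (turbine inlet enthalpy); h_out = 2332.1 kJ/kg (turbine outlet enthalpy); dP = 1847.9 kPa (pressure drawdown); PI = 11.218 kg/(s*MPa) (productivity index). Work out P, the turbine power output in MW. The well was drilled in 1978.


Step 1: mdot = PI * dP / 1000 = 11.218 * 1847.9 / 1000 = 20.72974 kg/s
Step 2: P = mdot*(h_in - h_out)/1000 = 20.72974*(2764.1 - 2332.1)/1000 = 8.9552 MW
P = 8.9552 MW


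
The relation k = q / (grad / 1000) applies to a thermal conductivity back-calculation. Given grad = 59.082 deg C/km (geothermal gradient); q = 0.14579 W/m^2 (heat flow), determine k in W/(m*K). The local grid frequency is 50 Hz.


k = q / (grad / 1000)
k = 0.14579 / (59.082 / 1000)
k = 2.4676 W/(m*K)


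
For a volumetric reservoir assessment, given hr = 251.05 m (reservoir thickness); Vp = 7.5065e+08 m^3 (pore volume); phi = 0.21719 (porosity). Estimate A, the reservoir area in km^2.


A = Vp / (1e6 * hr * phi)
A = 7.5065e+08 / (1e6 * 251.05 * 0.21719)
A = 13.767 km^2


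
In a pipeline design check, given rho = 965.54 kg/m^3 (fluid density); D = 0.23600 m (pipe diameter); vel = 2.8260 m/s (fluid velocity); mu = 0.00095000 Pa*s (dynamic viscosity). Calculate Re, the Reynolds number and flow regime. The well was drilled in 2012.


Step 1: Re = rho*vel*D/mu = 965.54*2.826*0.236/0.00095 = 6.7785e+05
Step 2: Re = 6.7785e+05 > 4000, so flow is turbulent.
Re = 6.7785e+05 (turbulent)


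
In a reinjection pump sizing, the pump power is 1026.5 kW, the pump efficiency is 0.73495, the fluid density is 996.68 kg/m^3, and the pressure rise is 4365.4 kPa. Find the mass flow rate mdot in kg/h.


mdot = P_pump * rho * eta / dP
mdot = 1026.5 * 996.68 * 0.73495 / 4365.4
mdot = 172.2457 kg/s
Convert: 172.2457 kg/s * 3600.0 = 6.2008e+05 kg/h
mdot = 6.2008e+05 kg/h


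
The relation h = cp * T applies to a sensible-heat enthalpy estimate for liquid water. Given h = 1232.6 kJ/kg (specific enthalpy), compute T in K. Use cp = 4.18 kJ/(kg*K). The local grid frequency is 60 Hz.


T = h / cp
T = 1232.6 / 4.18
T = 294.8804 deg C
Convert to K: 294.8804 + 273.15 = 568.03 K
T = 568.03 K


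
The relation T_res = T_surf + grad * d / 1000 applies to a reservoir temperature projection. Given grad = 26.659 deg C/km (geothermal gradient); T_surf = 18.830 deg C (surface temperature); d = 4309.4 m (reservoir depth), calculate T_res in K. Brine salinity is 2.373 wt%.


T_res = T_surf + grad * d / 1000
T_res = 18.830 + 26.659 * 4309.4 / 1000
T_res = 133.7143 deg C
Convert to K: 133.7143 + 273.15 = 406.86 K
T_res = 406.86 K


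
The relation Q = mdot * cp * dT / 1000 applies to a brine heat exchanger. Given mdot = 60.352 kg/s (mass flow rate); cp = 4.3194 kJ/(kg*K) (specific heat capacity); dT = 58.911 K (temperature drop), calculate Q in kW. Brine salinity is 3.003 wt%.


Q = mdot * cp * dT / 1000
Q = 60.352 * 4.3194 * 58.911 / 1000
Q = 15.35718 MW
Convert: 15.35718 MW * 1000.0 = 15357 kW
Q = 15357 kW


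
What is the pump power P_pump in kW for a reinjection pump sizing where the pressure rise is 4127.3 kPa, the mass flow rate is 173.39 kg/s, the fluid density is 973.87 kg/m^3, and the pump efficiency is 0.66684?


P_pump = mdot * dP / (rho * eta)
P_pump = 173.39 * 4127.3 / (973.87 * 0.66684)
P_pump = 1102.0 kW


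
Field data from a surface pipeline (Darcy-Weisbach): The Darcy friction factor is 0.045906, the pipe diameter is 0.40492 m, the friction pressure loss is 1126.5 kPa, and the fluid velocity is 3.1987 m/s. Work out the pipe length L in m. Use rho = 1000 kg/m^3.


L = dP*1000*D / (f*rho*vel^2/2)
L = 1126.5*1000*0.40492 / (0.045906*1000*3.1987^2/2)
L = 1942.3 m


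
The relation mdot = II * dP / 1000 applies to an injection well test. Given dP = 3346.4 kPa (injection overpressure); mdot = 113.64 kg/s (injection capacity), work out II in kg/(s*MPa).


II = mdot * 1000 / dP
II = 113.64 * 1000 / 3346.4
II = 33.959 kg/(s*MPa)


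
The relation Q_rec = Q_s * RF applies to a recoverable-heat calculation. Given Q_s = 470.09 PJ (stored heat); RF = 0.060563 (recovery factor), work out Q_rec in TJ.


Q_rec = Q_s * RF
Q_rec = 470.09 * 0.060563
Q_rec = 28.47006 PJ
Convert: 28.47006 PJ * 1000.0 = 28470 TJ
Q_rec = 28470 TJ


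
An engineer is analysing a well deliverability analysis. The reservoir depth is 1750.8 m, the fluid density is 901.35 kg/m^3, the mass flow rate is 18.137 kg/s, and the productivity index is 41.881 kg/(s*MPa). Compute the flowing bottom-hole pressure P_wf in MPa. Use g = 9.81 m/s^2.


Step 1: P_i = rho*g*h/1e6 = 901.35*9.81*1750.8/1e6 = 15.48100 MPa
Step 2: P_wf = P_i - mdot/PI = 15.48100 - 18.137/41.881 = 15.048 MPa
P_wf = 15.048 MPa


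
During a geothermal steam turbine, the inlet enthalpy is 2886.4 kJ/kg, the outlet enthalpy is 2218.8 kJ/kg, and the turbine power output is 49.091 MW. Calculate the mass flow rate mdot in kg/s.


mdot = P * 1000 / (h_in - h_out)
mdot = 49.091 * 1000 / (2886.4 - 2218.8)
mdot = 73.534 kg/s


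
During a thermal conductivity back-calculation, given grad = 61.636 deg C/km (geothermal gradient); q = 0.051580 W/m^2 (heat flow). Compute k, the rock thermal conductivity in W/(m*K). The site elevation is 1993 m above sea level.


k = q / (grad / 1000)
k = 0.051580 / (61.636 / 1000)
k = 0.83685 W/(m*K)


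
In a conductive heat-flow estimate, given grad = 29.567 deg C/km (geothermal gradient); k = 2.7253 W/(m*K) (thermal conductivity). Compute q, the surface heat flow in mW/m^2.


q = k * grad / 1000
q = 2.7253 * 29.567 / 1000
q = 0.08057895 W/m^2
Convert: 0.08057895 W/m^2 * 1000.0 = 80.579 mW/m^2
q = 80.579 mW/m^2


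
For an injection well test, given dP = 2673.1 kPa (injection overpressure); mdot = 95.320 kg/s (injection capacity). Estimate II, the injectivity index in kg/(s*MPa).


II = mdot * 1000 / dP
II = 95.320 * 1000 / 2673.1
II = 35.659 kg/(s*MPa)


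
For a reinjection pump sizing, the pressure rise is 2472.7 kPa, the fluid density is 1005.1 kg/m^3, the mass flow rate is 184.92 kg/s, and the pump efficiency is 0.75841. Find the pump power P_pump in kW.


P_pump = mdot * dP / (rho * eta)
P_pump = 184.92 * 2472.7 / (1005.1 * 0.75841)
P_pump = 599.85 kW


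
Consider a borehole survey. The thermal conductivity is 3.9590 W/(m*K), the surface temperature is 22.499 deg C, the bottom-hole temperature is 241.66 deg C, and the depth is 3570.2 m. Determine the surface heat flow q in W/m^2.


Step 1: grad = (T_d - T_surf)/d * 1000 = (241.66 - 22.499)/3570.2 * 1000 = 61.38620 deg C/km
Step 2: q = k * grad / 1000 = 3.959 * 61.38620 / 1000 = 0.24303 W/m^2
q = 0.24303 W/m^2


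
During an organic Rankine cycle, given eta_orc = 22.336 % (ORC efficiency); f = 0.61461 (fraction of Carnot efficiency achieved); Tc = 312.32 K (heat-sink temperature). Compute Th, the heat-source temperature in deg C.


Th = Tc / (1 - (eta_orc/100)/f)
Th = 312.32 / (1 - (22.336/100)/0.61461)
Th = 490.6198 K
Convert to deg C: 490.6198 - 273.15 = 217.47 deg C
Th = 217.47 deg C


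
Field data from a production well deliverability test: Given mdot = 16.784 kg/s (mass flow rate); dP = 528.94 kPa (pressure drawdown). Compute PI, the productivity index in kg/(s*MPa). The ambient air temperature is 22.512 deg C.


PI = mdot * 1000 / dP
PI = 16.784 * 1000 / 528.94
PI = 31.731 kg/(s*MPa)


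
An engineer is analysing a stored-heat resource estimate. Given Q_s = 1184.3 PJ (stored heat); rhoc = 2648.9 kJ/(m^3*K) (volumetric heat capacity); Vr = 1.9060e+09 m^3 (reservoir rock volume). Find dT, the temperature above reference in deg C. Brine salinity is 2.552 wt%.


dT = Q_s * 1e12 / (Vr * rhoc)
dT = 1184.3 * 1e12 / (1.9060e+09 * 2648.9)
dT = 234.5704 K
Convert (temperature difference, 1 K = 1 deg C): 234.5704 K = 234.5704 deg C
dT = 234.57 deg C


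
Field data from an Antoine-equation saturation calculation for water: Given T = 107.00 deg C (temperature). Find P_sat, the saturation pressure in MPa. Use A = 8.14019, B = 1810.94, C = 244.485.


P_sat = 10^(A - B/(C + T)) / 760 * 0.101325
P_sat = 10^(8.14019 - 1810.94/(244.485 + 107.00)) / 760 * 0.101325
P_sat = 0.12967 MPa


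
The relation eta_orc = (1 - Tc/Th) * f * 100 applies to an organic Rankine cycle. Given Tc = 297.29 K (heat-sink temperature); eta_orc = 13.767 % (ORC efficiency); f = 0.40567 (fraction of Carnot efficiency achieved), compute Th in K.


Th = Tc / (1 - (eta_orc/100)/f)
Th = 297.29 / (1 - (13.767/100)/0.40567)
Th = 450.01 K


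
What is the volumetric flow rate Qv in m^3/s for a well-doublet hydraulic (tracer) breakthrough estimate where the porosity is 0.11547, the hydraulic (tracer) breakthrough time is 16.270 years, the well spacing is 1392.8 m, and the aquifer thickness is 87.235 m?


Qv = pi*hr*phi*L^2 / (3*t_bt*365.25*86400)
Qv = pi*87.235*0.11547*1392.8^2 / (3*16.270*365.25*86400)
Qv = 0.039854 m^3/s


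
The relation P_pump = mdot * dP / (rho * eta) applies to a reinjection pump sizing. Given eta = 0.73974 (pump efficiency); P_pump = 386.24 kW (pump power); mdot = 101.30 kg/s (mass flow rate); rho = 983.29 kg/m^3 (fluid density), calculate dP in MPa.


dP = P_pump * rho * eta / mdot
dP = 386.24 * 983.29 * 0.73974 / 101.30
dP = 2773.375 kPa
Convert: 2773.375 kPa * 0.001 = 2.7734 MPa
dP = 2.7734 MPa


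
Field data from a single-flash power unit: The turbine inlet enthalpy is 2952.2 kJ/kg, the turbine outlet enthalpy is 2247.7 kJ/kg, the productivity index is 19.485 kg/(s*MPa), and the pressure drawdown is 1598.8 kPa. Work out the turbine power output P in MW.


Step 1: mdot = PI * dP / 1000 = 19.485 * 1598.8 / 1000 = 31.15262 kg/s
Step 2: P = mdot*(h_in - h_out)/1000 = 31.15262*(2952.2 - 2247.7)/1000 = 21.947 MW
P = 21.947 MW


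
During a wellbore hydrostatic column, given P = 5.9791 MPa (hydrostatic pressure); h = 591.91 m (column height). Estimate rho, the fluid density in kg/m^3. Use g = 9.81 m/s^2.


rho = P * 1e6 / (g * h)
rho = 5.9791 * 1e6 / (9.81 * 591.91)
rho = 1029.7 kg/m^3


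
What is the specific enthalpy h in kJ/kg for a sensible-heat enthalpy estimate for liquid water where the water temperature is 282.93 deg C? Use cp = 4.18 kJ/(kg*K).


h = cp * T
h = 4.18 * 282.93
h = 1182.6 kJ/kg


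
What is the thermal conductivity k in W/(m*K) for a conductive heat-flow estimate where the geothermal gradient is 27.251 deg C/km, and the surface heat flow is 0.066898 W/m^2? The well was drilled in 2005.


k = q * 1000 / grad
k = 0.066898 * 1000 / 27.251
k = 2.4549 W/(m*K)


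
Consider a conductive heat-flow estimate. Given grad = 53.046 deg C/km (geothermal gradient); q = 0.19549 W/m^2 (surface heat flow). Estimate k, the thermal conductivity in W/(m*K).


k = q * 1000 / grad
k = 0.19549 * 1000 / 53.046
k = 3.6853 W/(m*K)


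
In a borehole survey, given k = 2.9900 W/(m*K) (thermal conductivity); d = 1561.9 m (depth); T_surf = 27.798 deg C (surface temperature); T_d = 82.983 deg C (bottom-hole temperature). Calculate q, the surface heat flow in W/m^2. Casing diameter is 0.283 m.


Step 1: grad = (T_d - T_surf)/d * 1000 = (82.983 - 27.798)/1561.9 * 1000 = 35.33197 deg C/km
Step 2: q = k * grad / 1000 = 2.99 * 35.33197 / 1000 = 0.10564 W/m^2
q = 0.10564 W/m^2


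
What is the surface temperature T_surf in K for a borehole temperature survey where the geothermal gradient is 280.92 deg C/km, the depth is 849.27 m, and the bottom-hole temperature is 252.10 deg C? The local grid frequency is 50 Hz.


T_surf = T_d - grad * d / 1000
T_surf = 252.10 - 280.92 * 849.27 / 1000
T_surf = 13.52307 deg C
Convert to K: 13.52307 + 273.15 = 286.67 K
T_surf = 286.67 K


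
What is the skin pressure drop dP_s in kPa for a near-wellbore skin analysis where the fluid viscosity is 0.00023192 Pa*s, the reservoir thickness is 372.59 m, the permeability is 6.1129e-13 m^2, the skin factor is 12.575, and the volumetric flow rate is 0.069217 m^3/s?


dP_s = S * q * mu / (2*pi*k*hr) / 1000
dP_s = 12.575 * 0.069217 * 0.00023192 / (2*pi*6.1129e-13*372.59) / 1000
dP_s = 141.06 kPa


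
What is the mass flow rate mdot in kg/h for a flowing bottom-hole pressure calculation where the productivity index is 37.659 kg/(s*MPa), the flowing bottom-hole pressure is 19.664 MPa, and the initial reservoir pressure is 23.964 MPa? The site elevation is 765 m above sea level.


mdot = (P_i - P_wf) * PI
mdot = (23.964 - 19.664) * 37.659
mdot = 161.9337 kg/s
Convert: 161.9337 kg/s * 3600.0 = 5.8296e+05 kg/h
mdot = 5.8296e+05 kg/h


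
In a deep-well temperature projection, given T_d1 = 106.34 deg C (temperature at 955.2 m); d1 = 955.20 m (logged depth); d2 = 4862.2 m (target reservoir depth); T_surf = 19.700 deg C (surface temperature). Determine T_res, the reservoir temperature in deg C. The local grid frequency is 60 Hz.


Step 1: grad = (T_d1 - T_surf)/d1 * 1000 = (106.34 - 19.7)/955.2 * 1000 = 90.70352 deg C/km
Step 2: T_res = T_surf + grad*d2/1000 = 19.7 + 90.70352*4862.2/1000 = 460.72 deg C
T_res = 460.72 deg C


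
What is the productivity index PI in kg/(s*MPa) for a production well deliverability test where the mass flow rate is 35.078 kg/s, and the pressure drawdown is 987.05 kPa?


PI = mdot * 1000 / dP
PI = 35.078 * 1000 / 987.05
PI = 35.538 kg/(s*MPa)


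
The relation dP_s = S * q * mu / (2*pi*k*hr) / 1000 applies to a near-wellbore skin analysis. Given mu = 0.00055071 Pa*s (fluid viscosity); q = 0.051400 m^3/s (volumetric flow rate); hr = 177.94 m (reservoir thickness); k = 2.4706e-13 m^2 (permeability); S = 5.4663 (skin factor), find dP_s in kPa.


dP_s = S * q * mu / (2*pi*k*hr) / 1000
dP_s = 5.4663 * 0.051400 * 0.00055071 / (2*pi*2.4706e-13*177.94) / 1000
dP_s = 560.17 kPa


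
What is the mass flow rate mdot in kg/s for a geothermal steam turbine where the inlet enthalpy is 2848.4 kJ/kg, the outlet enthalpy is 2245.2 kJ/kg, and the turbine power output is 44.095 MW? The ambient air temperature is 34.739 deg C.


mdot = P * 1000 / (h_in - h_out)
mdot = 44.095 * 1000 / (2848.4 - 2245.2)
mdot = 73.102 kg/s


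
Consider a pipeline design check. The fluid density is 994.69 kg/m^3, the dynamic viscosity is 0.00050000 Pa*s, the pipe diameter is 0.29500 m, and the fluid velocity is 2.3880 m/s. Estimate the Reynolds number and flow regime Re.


Step 1: Re = rho*vel*D/mu = 994.69*2.388*0.295/0.0005 = 1.4014e+06
Step 2: Re = 1.4014e+06 > 4000, so flow is turbulent.
Re = 1.4014e+06 (turbulent)


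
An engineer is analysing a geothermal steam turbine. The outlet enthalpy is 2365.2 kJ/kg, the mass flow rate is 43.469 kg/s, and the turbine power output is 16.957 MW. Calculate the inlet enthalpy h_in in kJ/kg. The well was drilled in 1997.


h_in = h_out + P * 1000 / mdot
h_in = 2365.2 + 16.957 * 1000 / 43.469
h_in = 2755.3 kJ/kg


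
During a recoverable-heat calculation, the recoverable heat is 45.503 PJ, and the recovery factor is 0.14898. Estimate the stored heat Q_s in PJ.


Q_s = Q_rec / RF
Q_s = 45.503 / 0.14898
Q_s = 305.43 PJ


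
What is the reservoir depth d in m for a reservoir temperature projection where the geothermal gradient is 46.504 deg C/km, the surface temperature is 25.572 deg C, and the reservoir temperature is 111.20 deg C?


d = (T_res - T_surf) / grad * 1000
d = (111.20 - 25.572) / 46.504 * 1000
d = 1841.3 m


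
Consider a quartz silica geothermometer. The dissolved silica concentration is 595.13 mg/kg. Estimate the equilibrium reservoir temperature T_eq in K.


T_eq = 1309 / (5.19 - log10(SiO2)) - 273.15
T_eq = 1309 / (5.19 - log10(595.13)) - 273.15
T_eq = 268.7919 deg C
Convert to K: 268.7919 + 273.15 = 541.94 K
T_eq = 541.94 K


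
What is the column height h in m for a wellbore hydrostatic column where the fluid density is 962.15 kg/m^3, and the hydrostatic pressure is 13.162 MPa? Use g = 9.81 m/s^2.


h = P * 1e6 / (g * rho)
h = 13.162 * 1e6 / (9.81 * 962.15)
h = 1394.5 m


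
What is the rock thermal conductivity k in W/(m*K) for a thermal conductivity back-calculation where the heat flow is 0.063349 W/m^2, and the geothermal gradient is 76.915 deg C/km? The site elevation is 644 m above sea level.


k = q / (grad / 1000)
k = 0.063349 / (76.915 / 1000)
k = 0.82362 W/(m*K)


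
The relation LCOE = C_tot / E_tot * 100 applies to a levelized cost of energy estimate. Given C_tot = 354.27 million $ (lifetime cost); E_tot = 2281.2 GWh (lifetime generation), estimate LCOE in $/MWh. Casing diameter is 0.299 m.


LCOE = C_tot / E_tot * 100
LCOE = 354.27 / 2281.2 * 100
LCOE = 15.52998 cents/kWh
Convert: 15.52998 cents/kWh * 10.0 = 155.30 $/MWh
LCOE = 155.30 $/MWh


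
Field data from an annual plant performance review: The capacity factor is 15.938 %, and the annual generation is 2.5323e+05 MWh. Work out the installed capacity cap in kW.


cap = E_a / (CF/100 * 8760)
cap = 2.5323e+05 / (15.938/100 * 8760)
cap = 181.3749 MW
Convert: 181.3749 MW * 1000.0 = 1.8137e+05 kW
cap = 1.8137e+05 kW


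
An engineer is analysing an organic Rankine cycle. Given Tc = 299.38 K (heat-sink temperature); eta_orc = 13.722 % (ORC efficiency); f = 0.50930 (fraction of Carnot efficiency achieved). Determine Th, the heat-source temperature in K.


Th = Tc / (1 - (eta_orc/100)/f)
Th = 299.38 / (1 - (13.722/100)/0.50930)
Th = 409.79 K


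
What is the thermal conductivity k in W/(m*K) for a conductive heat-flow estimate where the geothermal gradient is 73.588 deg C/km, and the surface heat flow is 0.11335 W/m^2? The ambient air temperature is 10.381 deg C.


k = q * 1000 / grad
k = 0.11335 * 1000 / 73.588
k = 1.5403 W/(m*K)


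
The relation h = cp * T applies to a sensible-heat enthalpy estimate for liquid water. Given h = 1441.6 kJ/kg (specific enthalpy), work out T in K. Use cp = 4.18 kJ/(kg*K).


T = h / cp
T = 1441.6 / 4.18
T = 344.8804 deg C
Convert to K: 344.8804 + 273.15 = 618.03 K
T = 618.03 K


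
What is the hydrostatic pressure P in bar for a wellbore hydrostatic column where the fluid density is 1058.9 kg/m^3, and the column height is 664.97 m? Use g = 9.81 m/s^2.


P = rho * g * h / 1e6
P = 1058.9 * 9.81 * 664.97 / 1e6
P = 6.907581 MPa
Convert: 6.907581 MPa * 10.0 = 69.076 bar
P = 69.076 bar


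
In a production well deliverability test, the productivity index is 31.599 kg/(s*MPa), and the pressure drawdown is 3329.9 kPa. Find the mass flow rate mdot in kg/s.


mdot = PI * dP / 1000
mdot = 31.599 * 3329.9 / 1000
mdot = 105.22 kg/s


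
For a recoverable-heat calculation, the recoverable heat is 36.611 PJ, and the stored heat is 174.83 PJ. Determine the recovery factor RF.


RF = Q_rec / Q_s
RF = 36.611 / 174.83
RF = 0.20941


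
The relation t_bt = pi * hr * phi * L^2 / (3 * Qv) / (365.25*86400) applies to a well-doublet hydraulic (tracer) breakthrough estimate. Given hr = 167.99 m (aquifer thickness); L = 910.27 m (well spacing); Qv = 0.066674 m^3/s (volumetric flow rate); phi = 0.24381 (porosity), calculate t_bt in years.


t_bt = pi * hr * phi * L^2 / (3 * Qv) / (365.25*86400)
t_bt = pi * 167.99 * 0.24381 * 910.27^2 / (3 * 0.066674) / (365.25*86400)
t_bt = 16.891 years


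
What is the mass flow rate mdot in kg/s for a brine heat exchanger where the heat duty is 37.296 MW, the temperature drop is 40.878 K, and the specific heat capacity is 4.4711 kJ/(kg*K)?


mdot = Q * 1000 / (cp * dT)
mdot = 37.296 * 1000 / (4.4711 * 40.878)
mdot = 204.06 kg/s


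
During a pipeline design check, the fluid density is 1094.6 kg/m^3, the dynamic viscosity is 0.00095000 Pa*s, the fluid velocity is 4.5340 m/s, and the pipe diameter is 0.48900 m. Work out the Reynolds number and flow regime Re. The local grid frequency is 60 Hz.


Step 1: Re = rho*vel*D/mu = 1094.6*4.534*0.489/0.00095 = 2.5546e+06
Step 2: Re = 2.5546e+06 > 4000, so flow is turbulent.
Re = 2.5546e+06 (turbulent)


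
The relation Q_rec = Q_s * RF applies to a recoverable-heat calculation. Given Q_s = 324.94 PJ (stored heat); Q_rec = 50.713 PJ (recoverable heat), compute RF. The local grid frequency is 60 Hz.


RF = Q_rec / Q_s
RF = 50.713 / 324.94
RF = 0.15607


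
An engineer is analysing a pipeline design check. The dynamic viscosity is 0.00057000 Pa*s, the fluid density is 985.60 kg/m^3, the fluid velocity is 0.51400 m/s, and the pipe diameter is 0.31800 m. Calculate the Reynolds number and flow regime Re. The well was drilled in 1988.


Step 1: Re = rho*vel*D/mu = 985.6*0.514*0.318/0.00057 = 2.8263e+05
Step 2: Re = 2.8263e+05 > 4000, so flow is turbulent.
Re = 2.8263e+05 (turbulent)


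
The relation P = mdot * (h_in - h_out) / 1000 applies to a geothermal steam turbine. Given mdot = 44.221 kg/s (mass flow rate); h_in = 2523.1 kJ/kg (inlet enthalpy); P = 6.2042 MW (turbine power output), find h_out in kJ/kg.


h_out = h_in - P * 1000 / mdot
h_out = 2523.1 - 6.2042 * 1000 / 44.221
h_out = 2382.8 kJ/kg


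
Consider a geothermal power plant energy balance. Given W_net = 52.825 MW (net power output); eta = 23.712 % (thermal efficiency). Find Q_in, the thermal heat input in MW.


Q_in = W_net / (eta / 100)
Q_in = 52.825 / (23.712 / 100)
Q_in = 222.78 MW


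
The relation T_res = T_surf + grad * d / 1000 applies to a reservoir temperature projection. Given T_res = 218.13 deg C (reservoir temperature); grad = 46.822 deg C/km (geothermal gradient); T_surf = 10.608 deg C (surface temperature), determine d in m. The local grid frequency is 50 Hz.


d = (T_res - T_surf) / grad * 1000
d = (218.13 - 10.608) / 46.822 * 1000
d = 4432.1 m


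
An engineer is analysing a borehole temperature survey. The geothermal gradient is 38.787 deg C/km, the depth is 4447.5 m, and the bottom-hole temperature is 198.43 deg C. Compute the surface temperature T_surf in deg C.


T_surf = T_d - grad * d / 1000
T_surf = 198.43 - 38.787 * 4447.5 / 1000
T_surf = 25.925 deg C


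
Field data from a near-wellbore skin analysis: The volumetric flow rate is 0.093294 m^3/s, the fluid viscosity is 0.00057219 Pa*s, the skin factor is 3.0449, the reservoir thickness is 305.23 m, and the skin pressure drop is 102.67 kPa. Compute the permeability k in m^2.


k = S*q*mu / (2*pi*dP_s*1000*hr)
k = 3.0449*0.093294*0.00057219 / (2*pi*102.67*1000*305.23)
k = 8.2550e-13 m^2


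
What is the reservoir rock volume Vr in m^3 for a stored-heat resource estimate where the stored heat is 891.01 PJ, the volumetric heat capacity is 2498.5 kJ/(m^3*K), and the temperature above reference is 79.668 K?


Vr = Q_s * 1e12 / (rhoc * dT)
Vr = 891.01 * 1e12 / (2498.5 * 79.668)
Vr = 4.4763e+09 m^3


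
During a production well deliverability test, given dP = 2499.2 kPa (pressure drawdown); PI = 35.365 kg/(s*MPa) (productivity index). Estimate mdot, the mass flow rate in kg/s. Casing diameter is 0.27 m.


mdot = PI * dP / 1000
mdot = 35.365 * 2499.2 / 1000
mdot = 88.384 kg/s


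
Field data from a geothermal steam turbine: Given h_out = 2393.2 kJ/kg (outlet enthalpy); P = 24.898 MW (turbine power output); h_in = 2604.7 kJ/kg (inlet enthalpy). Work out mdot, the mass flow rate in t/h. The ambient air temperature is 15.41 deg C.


mdot = P * 1000 / (h_in - h_out)
mdot = 24.898 * 1000 / (2604.7 - 2393.2)
mdot = 117.7210 kg/s
Convert: 117.7210 kg/s * 3.6 = 423.80 t/h
mdot = 423.80 t/h


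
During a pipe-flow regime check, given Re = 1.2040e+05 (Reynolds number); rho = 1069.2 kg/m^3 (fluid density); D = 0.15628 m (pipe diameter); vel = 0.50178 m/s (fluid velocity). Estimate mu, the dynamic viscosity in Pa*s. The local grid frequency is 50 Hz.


mu = rho * vel * D / Re
mu = 1069.2 * 0.50178 * 0.15628 / 1.2040e+05
mu = 0.00069638 Pa*s


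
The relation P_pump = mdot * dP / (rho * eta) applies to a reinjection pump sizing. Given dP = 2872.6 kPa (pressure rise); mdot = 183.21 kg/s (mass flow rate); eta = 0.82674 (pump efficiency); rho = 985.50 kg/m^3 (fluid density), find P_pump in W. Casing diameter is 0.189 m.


P_pump = mdot * dP / (rho * eta)
P_pump = 183.21 * 2872.6 / (985.50 * 0.82674)
P_pump = 645.9498 kW
Convert: 645.9498 kW * 1000.0 = 6.4595e+05 W
P_pump = 6.4595e+05 W


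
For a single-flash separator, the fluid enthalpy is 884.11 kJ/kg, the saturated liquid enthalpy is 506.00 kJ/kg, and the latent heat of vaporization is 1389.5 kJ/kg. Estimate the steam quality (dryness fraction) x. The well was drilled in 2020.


x = (h - hf) / hfg
x = (884.11 - 506.00) / 1389.5
x = 0.27212


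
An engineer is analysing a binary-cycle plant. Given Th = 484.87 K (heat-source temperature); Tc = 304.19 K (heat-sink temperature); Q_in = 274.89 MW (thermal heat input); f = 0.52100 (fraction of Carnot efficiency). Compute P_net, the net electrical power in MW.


Step 1: eta = (1 - Tc/Th)*f = (1 - 304.19/484.87)*0.521 = 0.1941433
Step 2: P_net = eta * Q_in = 0.1941433 * 274.89 = 53.368 MW
P_net = 53.368 MW


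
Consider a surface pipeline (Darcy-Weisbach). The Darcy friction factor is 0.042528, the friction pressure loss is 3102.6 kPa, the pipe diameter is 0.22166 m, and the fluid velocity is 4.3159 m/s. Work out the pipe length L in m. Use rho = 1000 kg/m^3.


L = dP*1000*D / (f*rho*vel^2/2)
L = 3102.6*1000*0.22166 / (0.042528*1000*4.3159^2/2)
L = 1736.3 m


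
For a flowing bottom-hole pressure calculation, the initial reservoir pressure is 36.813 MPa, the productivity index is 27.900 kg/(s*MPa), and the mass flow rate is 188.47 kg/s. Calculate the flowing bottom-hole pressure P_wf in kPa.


P_wf = P_i - mdot / PI
P_wf = 36.813 - 188.47 / 27.900
P_wf = 30.05780 MPa
Convert: 30.05780 MPa * 1000.0 = 30058 kPa
P_wf = 30058 kPa


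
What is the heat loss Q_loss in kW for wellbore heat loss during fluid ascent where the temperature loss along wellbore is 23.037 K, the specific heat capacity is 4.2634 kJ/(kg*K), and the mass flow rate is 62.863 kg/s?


Q_loss = mdot * cp * dT
Q_loss = 62.863 * 4.2634 * 23.037
Q_loss = 6174.1 kW


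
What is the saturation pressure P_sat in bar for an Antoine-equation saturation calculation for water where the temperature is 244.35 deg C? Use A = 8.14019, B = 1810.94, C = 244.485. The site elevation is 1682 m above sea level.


P_sat = 10^(A - B/(C + T)) / 760 * 0.101325
P_sat = 10^(8.14019 - 1810.94/(244.485 + 244.35)) / 760 * 0.101325
P_sat = 3.634873 MPa
Convert: 3.634873 MPa * 10.0 = 36.349 bar
P_sat = 36.349 bar


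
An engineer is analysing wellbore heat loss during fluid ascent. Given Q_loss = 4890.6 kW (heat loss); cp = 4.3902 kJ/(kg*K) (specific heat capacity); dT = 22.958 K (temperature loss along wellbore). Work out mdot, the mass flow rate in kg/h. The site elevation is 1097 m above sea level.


mdot = Q_loss / (cp * dT)
mdot = 4890.6 / (4.3902 * 22.958)
mdot = 48.52257 kg/s
Convert: 48.52257 kg/s * 3600.0 = 1.7468e+05 kg/h
mdot = 1.7468e+05 kg/h


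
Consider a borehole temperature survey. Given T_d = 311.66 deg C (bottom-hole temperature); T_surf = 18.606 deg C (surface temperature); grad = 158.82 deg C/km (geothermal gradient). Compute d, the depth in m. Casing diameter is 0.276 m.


d = (T_d - T_surf) / grad * 1000
d = (311.66 - 18.606) / 158.82 * 1000
d = 1845.2 m


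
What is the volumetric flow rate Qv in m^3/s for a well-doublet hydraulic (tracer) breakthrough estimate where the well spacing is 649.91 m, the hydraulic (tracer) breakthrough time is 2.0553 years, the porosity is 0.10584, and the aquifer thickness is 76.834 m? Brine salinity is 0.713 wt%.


Qv = pi*hr*phi*L^2 / (3*t_bt*365.25*86400)
Qv = pi*76.834*0.10584*649.91^2 / (3*2.0553*365.25*86400)
Qv = 0.055457 m^3/s


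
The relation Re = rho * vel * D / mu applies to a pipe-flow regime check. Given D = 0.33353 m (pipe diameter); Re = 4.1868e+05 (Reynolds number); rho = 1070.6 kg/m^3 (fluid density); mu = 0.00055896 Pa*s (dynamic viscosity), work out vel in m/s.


vel = Re * mu / (rho * D)
vel = 4.1868e+05 * 0.00055896 / (1070.6 * 0.33353)
vel = 0.65539 m/s


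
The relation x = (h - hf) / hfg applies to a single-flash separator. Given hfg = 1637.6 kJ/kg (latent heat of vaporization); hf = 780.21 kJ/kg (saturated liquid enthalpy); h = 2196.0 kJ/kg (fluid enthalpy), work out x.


x = (h - hf) / hfg
x = (2196.0 - 780.21) / 1637.6
x = 0.86455


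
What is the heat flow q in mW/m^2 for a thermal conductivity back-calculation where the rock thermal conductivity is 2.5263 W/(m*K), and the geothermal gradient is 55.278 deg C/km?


q = k * grad / 1000
q = 2.5263 * 55.278 / 1000
q = 0.1396488 W/m^2
Convert: 0.1396488 W/m^2 * 1000.0 = 139.65 mW/m^2
q = 139.65 mW/m^2


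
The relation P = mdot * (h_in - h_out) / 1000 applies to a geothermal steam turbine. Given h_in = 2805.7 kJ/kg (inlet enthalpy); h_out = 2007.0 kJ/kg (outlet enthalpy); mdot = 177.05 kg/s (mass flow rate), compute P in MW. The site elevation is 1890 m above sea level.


P = mdot * (h_in - h_out) / 1000
P = 177.05 * (2805.7 - 2007.0) / 1000
P = 141.41 MW


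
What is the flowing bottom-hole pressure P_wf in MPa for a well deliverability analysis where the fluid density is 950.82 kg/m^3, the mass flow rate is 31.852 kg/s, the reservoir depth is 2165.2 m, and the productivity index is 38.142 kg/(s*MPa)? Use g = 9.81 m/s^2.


Step 1: P_i = rho*g*h/1e6 = 950.82*9.81*2165.2/1e6 = 20.19600 MPa
Step 2: P_wf = P_i - mdot/PI = 20.19600 - 31.852/38.142 = 19.361 MPa
P_wf = 19.361 MPa


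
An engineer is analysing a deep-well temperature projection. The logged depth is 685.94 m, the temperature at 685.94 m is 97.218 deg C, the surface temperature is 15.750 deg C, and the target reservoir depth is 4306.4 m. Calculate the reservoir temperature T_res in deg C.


Step 1: grad = (T_d1 - T_surf)/d1 * 1000 = (97.218 - 15.75)/685.94 * 1000 = 118.7684 deg C/km
Step 2: T_res = T_surf + grad*d2/1000 = 15.75 + 118.7684*4306.4/1000 = 527.21 deg C
T_res = 527.21 deg C


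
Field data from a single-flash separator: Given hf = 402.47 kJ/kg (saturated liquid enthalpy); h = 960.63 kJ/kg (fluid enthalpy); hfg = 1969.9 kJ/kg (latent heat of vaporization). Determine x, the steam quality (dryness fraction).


x = (h - hf) / hfg
x = (960.63 - 402.47) / 1969.9
x = 0.28334


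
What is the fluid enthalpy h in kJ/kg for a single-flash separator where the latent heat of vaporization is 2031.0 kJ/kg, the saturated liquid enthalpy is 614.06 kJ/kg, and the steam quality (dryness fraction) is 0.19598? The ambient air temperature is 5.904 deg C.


h = hf + x * hfg
h = 614.06 + 0.19598 * 2031.0
h = 1012.1 kJ/kg


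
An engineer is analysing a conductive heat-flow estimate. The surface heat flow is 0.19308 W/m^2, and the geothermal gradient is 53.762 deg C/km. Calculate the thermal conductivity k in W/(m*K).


k = q * 1000 / grad
k = 0.19308 * 1000 / 53.762
k = 3.5914 W/(m*K)


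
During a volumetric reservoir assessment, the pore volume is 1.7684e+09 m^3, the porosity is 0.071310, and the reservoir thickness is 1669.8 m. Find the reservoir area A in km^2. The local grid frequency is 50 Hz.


A = Vp / (1e6 * hr * phi)
A = 1.7684e+09 / (1e6 * 1669.8 * 0.071310)
A = 14.851 km^2


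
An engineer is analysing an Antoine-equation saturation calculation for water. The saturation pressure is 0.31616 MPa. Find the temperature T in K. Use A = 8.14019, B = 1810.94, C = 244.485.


T = B / (A - log10(P_sat * 760 / 0.101325)) - C
T = 1810.94 / (8.14019 - log10(0.31616 * 760 / 0.101325)) - 244.485
T = 135.5505 deg C
Convert to K: 135.5505 + 273.15 = 408.70 K
T = 408.70 K


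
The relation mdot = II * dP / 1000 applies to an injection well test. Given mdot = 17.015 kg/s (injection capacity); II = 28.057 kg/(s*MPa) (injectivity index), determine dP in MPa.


dP = mdot * 1000 / II
dP = 17.015 * 1000 / 28.057
dP = 606.4440 kPa
Convert: 606.4440 kPa * 0.001 = 0.60644 MPa
dP = 0.60644 MPa


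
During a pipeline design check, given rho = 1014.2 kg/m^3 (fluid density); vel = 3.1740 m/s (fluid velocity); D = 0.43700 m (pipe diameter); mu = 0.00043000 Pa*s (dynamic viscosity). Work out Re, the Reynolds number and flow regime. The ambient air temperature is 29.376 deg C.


Step 1: Re = rho*vel*D/mu = 1014.2*3.174*0.437/0.00043 = 3.2715e+06
Step 2: Re = 3.2715e+06 > 4000, so flow is turbulent.
Re = 3.2715e+06 (turbulent)


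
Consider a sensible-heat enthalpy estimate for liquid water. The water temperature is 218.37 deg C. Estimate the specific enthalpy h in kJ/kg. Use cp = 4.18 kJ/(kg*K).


h = cp * T
h = 4.18 * 218.37
h = 912.79 kJ/kg


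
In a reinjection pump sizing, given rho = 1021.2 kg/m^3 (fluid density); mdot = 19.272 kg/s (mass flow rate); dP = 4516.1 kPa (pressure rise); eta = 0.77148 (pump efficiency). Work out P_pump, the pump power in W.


P_pump = mdot * dP / (rho * eta)
P_pump = 19.272 * 4516.1 / (1021.2 * 0.77148)
P_pump = 110.4727 kW
Convert: 110.4727 kW * 1000.0 = 1.1047e+05 W
P_pump = 1.1047e+05 W


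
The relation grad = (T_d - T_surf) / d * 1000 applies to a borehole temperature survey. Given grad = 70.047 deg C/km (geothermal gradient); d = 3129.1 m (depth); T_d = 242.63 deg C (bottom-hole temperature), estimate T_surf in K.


T_surf = T_d - grad * d / 1000
T_surf = 242.63 - 70.047 * 3129.1 / 1000
T_surf = 23.44593 deg C
Convert to K: 23.44593 + 273.15 = 296.60 K
T_surf = 296.60 K


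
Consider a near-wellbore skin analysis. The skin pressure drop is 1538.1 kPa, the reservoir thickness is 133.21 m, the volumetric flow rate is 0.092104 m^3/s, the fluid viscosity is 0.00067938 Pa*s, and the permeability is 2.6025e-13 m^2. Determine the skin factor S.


S = dP_s * 1000 * 2*pi*k*hr / (q*mu)
S = 1538.1 * 1000 * 2*pi*2.6025e-13*133.21 / (0.092104*0.00067938)
S = 5.3543


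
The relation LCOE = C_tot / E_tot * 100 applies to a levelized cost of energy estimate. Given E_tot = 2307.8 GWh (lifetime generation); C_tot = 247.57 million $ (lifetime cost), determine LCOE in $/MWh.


LCOE = C_tot / E_tot * 100
LCOE = 247.57 / 2307.8 * 100
LCOE = 10.72753 cents/kWh
Convert: 10.72753 cents/kWh * 10.0 = 107.28 $/MWh
LCOE = 107.28 $/MWh


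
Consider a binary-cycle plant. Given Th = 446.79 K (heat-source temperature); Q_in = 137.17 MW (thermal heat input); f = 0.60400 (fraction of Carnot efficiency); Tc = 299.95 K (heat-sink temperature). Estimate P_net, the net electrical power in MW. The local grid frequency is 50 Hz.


Step 1: eta = (1 - Tc/Th)*f = (1 - 299.95/446.79)*0.604 = 0.1985079
Step 2: P_net = eta * Q_in = 0.1985079 * 137.17 = 27.229 MW
P_net = 27.229 MW


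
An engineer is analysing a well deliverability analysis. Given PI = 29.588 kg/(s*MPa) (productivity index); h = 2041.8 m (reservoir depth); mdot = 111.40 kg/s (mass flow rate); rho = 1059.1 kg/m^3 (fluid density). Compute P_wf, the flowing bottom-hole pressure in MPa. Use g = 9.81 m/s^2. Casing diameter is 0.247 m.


Step 1: P_i = rho*g*h/1e6 = 1059.1*9.81*2041.8/1e6 = 21.21383 MPa
Step 2: P_wf = P_i - mdot/PI = 21.21383 - 111.4/29.588 = 17.449 MPa
P_wf = 17.449 MPa


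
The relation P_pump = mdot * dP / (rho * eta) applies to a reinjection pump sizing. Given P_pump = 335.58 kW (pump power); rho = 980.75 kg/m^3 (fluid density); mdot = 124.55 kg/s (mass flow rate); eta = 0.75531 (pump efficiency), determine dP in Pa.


dP = P_pump * rho * eta / mdot
dP = 335.58 * 980.75 * 0.75531 / 124.55
dP = 1995.887 kPa
Convert: 1995.887 kPa * 1000.0 = 1.9959e+06 Pa
dP = 1.9959e+06 Pa


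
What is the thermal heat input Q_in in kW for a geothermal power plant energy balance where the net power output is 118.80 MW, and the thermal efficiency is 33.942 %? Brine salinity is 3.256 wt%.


Q_in = W_net / (eta / 100)
Q_in = 118.80 / (33.942 / 100)
Q_in = 350.0088 MW
Convert: 350.0088 MW * 1000.0 = 3.5001e+05 kW
Q_in = 3.5001e+05 kW


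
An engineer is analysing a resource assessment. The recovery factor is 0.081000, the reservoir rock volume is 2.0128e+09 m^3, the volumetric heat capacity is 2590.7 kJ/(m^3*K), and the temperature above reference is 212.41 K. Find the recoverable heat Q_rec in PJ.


Step 1: Q_s = Vr*rhoc*dT/1e12 = 2.0128e+09*2590.7*212.41/1e12 = 1107.625 PJ
Step 2: Q_rec = Q_s * RF = 1107.625 * 0.081 = 89.718 PJ
Q_rec = 89.718 PJ


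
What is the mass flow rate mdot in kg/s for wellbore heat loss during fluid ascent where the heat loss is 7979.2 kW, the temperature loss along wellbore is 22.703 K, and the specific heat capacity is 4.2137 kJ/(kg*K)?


mdot = Q_loss / (cp * dT)
mdot = 7979.2 / (4.2137 * 22.703)
mdot = 83.409 kg/s


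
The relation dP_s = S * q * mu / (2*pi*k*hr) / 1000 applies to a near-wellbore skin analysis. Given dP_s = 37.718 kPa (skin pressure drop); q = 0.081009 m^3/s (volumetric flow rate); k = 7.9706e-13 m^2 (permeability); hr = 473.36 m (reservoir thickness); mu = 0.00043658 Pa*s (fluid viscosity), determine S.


S = dP_s * 1000 * 2*pi*k*hr / (q*mu)
S = 37.718 * 1000 * 2*pi*7.9706e-13*473.36 / (0.081009*0.00043658)
S = 2.5282


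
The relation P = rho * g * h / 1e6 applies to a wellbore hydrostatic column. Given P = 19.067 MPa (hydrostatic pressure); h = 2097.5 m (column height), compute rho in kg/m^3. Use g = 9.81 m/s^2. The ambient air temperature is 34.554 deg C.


rho = P * 1e6 / (g * h)
rho = 19.067 * 1e6 / (9.81 * 2097.5)
rho = 926.64 kg/m^3


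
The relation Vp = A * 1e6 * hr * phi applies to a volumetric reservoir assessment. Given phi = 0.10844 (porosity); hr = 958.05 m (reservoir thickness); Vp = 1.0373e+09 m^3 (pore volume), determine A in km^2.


A = Vp / (1e6 * hr * phi)
A = 1.0373e+09 / (1e6 * 958.05 * 0.10844)
A = 9.9845 km^2


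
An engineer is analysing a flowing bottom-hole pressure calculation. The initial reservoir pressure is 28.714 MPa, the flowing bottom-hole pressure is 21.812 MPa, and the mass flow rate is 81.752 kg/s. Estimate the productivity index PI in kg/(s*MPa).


PI = mdot / (P_i - P_wf)
PI = 81.752 / (28.714 - 21.812)
PI = 11.845 kg/(s*MPa)


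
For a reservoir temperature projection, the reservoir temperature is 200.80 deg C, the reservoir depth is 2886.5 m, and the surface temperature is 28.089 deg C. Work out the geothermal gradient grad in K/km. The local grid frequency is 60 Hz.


grad = (T_res - T_surf) / d * 1000
grad = (200.80 - 28.089) / 2886.5 * 1000
grad = 59.83406 deg C/km
Convert: 59.83406 deg C/km * 1.0 = 59.834 K/km
grad = 59.834 K/km


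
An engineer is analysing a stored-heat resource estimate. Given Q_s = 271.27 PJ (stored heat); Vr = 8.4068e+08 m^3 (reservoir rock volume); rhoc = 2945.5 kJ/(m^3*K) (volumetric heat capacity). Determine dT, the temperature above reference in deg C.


dT = Q_s * 1e12 / (Vr * rhoc)
dT = 271.27 * 1e12 / (8.4068e+08 * 2945.5)
dT = 109.5499 K
Convert (temperature difference, 1 K = 1 deg C): 109.5499 K = 109.5499 deg C
dT = 109.55 deg C


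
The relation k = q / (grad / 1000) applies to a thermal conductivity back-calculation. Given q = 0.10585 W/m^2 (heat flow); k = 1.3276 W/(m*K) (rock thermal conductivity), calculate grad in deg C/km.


grad = q / k * 1000
grad = 0.10585 / 1.3276 * 1000
grad = 79.730 deg C/km


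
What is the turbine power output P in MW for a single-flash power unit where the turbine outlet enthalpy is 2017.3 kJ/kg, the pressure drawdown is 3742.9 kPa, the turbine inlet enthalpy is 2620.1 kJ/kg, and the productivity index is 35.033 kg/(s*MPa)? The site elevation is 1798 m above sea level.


Step 1: mdot = PI * dP / 1000 = 35.033 * 3742.9 / 1000 = 131.1250 kg/s
Step 2: P = mdot*(h_in - h_out)/1000 = 131.1250*(2620.1 - 2017.3)/1000 = 79.042 MW
P = 79.042 MW
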